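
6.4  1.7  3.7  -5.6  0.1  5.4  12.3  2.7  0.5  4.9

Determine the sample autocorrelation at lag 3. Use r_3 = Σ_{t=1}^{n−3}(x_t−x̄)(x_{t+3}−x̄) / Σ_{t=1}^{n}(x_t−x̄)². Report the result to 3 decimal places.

Mean x̄ = (6.4 + 1.7 + 3.7 − 5.6 + 0.1 + 5.4 + 12.3 + 2.7 + 0.5 + 4.9)/10 = 3.2100
Numerator Σ_{t=1}^{7}(x_t−x̄)(x_{t+3}−x̄) = -91.4043
Denominator Σ(x_t−x̄)² = 197.8690
r_3 = -91.4043 / 197.8690 = -0.462

-0.462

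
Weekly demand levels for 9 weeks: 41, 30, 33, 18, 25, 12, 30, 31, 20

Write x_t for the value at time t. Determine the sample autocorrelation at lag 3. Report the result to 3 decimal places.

-0.258

Mean x̄ = (41 + 30 + 33 + 18 + 25 + 12 + 30 + 31 + 20)/9 = 26.6667
Numerator Σ_{t=1}^{6}(x_t−x̄)(x_{t+3}−x̄) = -161.0000
Denominator Σ(x_t−x̄)² = 624.0000
r_3 = -161.0000 / 624.0000 = -0.258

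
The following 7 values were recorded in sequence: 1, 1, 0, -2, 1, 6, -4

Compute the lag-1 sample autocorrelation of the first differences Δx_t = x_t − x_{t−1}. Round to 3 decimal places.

First differences Δx: 0, -1, -2, 3, 5, -10
Mean of differences = -0.8333
Numerator Σ(Δx_t−Δx̄)(Δx_{t+1}−Δx̄) = -35.5278
Denominator Σ(Δx_t−Δx̄)² = 134.8333
r_1(Δx) = -35.5278 / 134.8333 = -0.263

-0.263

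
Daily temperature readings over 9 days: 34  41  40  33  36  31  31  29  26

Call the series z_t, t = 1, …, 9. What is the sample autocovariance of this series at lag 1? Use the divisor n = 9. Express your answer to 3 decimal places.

Mean z̄ = (34 + 41 + 40 + 33 + 36 + 31 + 31 + 29 + 26)/9 = 33.4444
Σ_{t=1}^{8}(z_t−z̄)(z_{t+1}−z̄) = 93.3580
γ_1 = 93.3580 / 9 = 10.373

10.373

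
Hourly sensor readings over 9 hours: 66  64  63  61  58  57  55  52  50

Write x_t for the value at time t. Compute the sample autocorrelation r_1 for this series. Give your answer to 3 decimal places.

Mean x̄ = (66 + 64 + 63 + 61 + 58 + 57 + 55 + 52 + 50)/9 = 58.4444
Numerator Σ_{t=1}^{8}(x_t−x̄)(x_{t+1}−x̄) = 160.0247
Denominator Σ(x_t−x̄)² = 242.2222
r_1 = 160.0247 / 242.2222 = 0.661

0.661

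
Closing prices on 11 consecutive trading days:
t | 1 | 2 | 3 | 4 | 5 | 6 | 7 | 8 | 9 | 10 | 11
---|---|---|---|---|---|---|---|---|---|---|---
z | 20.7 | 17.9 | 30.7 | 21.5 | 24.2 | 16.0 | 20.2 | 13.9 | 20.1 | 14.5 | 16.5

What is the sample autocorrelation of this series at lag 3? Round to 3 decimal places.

Mean z̄ = (20.7 + 17.9 + 30.7 + 21.5 + 24.2 + 16.0 + 20.2 + 13.9 + 20.1 + 14.5 + 16.5)/11 = 19.6545
Numerator Σ_{t=1}^{8}(z_t−z̄)(z_{t+3}−z̄) = -57.8489
Denominator Σ(z_t−z̄)² = 233.7273
r_3 = -57.8489 / 233.7273 = -0.248

-0.248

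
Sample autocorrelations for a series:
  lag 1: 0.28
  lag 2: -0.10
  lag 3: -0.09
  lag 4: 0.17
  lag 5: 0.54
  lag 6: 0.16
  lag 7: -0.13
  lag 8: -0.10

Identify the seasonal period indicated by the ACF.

The largest autocorrelation is r_5 = 0.54; the remaining lags stay at or below 0.28.
The dominant spike at lag 5 indicates a seasonal period of 5.

5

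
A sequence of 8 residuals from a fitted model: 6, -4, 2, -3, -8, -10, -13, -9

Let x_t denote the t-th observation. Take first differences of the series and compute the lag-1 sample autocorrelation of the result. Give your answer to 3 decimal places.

-0.464

First differences Δx: -10, 6, -5, -5, -2, -3, 4
Mean of differences = -2.1429
Numerator Σ(Δx_t−Δx̄)(Δx_{t+1}−Δx̄) = -84.8776
Denominator Σ(Δx_t−Δx̄)² = 182.8571
r_1(Δx) = -84.8776 / 182.8571 = -0.464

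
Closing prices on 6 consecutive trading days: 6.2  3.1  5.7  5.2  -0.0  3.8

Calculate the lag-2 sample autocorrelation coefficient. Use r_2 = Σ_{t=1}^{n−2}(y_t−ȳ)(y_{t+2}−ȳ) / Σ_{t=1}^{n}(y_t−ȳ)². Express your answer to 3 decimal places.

Mean ȳ = (6.2 + 3.1 + 5.7 + 5.2 − 0.0 + 3.8)/6 = 4.0000
Deviations from mean: 2.2000, -0.9000, 1.7000, 1.2000, -4.0000, -0.2000
Numerator Σ_{t=1}^{4}(y_t−ȳ)(y_{t+2}−ȳ) = -4.3800
Denominator Σ(y_t−ȳ)² = 26.0200
r_2 = -4.3800 / 26.0200 = -0.168

-0.168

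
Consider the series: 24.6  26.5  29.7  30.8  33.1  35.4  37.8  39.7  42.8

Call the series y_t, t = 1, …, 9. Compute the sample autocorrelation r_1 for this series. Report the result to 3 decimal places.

Mean ȳ = (24.6 + 26.5 + 29.7 + 30.8 + 33.1 + 35.4 + 37.8 + 39.7 + 42.8)/9 = 33.3778
Numerator Σ_{t=1}^{8}(y_t−ȳ)(y_{t+1}−ȳ) = 191.7717
Denominator Σ(y_t−ȳ)² = 296.9956
r_1 = 191.7717 / 296.9956 = 0.646

0.646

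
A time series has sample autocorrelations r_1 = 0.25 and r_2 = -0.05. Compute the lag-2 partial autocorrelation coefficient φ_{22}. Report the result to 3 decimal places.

φ_{22} = (r_2 − r_1²) / (1 − r_1²)
r_1² = (0.25)² = 0.0625
Numerator = -0.05 − 0.0625 = -0.1125; denominator = 1 − 0.0625 = 0.9375
φ_{22} = -0.1125 / 0.9375 = -0.120

-0.120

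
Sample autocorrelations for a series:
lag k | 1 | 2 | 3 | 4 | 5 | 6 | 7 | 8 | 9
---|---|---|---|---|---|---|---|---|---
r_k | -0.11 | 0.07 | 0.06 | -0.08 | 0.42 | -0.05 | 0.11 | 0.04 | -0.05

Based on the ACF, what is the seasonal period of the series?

5

The largest autocorrelation is r_5 = 0.42; the remaining lags stay at or below 0.11.
The dominant spike at lag 5 indicates a seasonal period of 5.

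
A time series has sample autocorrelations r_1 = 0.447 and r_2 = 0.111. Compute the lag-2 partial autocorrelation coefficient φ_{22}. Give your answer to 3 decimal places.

φ_{22} = (r_2 − r_1²) / (1 − r_1²)
r_1² = (0.447)² = 0.199809
Numerator = 0.111 − 0.1998 = -0.0888; denominator = 1 − 0.1998 = 0.8002
φ_{22} = -0.0888 / 0.8002 = -0.111

-0.111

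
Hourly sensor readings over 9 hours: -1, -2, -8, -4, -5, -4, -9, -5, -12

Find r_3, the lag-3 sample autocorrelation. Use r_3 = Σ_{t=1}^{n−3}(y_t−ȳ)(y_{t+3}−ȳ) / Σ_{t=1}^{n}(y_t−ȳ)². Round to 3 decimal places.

-0.100

Mean ȳ = (-1 − 2 − 8 − 4 − 5 − 4 − 9 − 5 − 12)/9 = -5.5556
Σ(y_t−ȳ)(y_{t+3}−ȳ) = (7.0864) + (1.9753) + (-3.8025) + (-5.3580) + (0.3086) + (-10.0247) = -9.8148
Denominator Σ(y_t−ȳ)² = 98.2222
r_3 = -9.8148 / 98.2222 = -0.100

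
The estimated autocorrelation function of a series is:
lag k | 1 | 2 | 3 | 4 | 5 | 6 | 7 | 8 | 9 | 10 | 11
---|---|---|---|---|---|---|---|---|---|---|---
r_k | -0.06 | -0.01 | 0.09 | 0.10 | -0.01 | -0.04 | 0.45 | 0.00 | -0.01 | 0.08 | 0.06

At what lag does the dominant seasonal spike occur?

The largest autocorrelation is r_7 = 0.45; the remaining lags stay at or below 0.10.
The dominant spike at lag 7 indicates a seasonal period of 7.

7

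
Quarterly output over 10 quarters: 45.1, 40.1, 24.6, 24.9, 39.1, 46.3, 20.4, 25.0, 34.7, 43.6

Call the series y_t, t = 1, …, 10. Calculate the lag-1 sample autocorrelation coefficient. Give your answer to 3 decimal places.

Mean ȳ = (45.1 + 40.1 + 24.6 + 24.9 + 39.1 + 46.3 + 20.4 + 25.0 + 34.7 + 43.6)/10 = 34.3800
Numerator Σ_{t=1}^{9}(y_t−ȳ)(y_{t+1}−ȳ) = 74.0476
Denominator Σ(y_t−ȳ)² = 866.0560
r_1 = 74.0476 / 866.0560 = 0.085

0.085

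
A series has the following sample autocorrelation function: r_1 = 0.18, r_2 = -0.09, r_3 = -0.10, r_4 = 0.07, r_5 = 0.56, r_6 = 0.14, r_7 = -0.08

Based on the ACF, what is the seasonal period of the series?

The largest autocorrelation is r_5 = 0.56; the remaining lags stay at or below 0.18.
The dominant spike at lag 5 indicates a seasonal period of 5.

5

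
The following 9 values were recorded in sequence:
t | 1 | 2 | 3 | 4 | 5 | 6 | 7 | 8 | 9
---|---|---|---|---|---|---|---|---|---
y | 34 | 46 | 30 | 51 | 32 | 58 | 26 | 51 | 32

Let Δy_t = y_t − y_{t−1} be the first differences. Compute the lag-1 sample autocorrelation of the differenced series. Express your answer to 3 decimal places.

First differences Δy: 12, -16, 21, -19, 26, -32, 25, -19
Mean of differences = -0.2500
Numerator Σ(Δy_t−Δȳ)(Δy_{t+1}−Δȳ) = -3526.8125
Denominator Σ(Δy_t−Δȳ)² = 3887.5000
r_1(Δy) = -3526.8125 / 3887.5000 = -0.907

-0.907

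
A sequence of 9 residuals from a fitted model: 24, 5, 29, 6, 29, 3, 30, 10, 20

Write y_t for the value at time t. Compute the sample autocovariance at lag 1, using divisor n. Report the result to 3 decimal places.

-105.753

Mean ȳ = (24 + 5 + 29 + 6 + 29 + 3 + 30 + 10 + 20)/9 = 17.3333
Σ_{t=1}^{8}(y_t−ȳ)(y_{t+1}−ȳ) = -951.7778
γ_1 = -951.7778 / 9 = -105.753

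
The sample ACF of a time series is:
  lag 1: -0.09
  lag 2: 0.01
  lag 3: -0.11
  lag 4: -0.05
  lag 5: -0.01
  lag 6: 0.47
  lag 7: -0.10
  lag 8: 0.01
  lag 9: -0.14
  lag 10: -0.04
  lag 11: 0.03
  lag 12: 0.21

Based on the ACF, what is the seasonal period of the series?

6

The largest autocorrelation is r_6 = 0.47, with a weaker echo at lag 12 (0.21); the remaining lags stay at or below 0.03.
The dominant spike at lag 6 indicates a seasonal period of 6.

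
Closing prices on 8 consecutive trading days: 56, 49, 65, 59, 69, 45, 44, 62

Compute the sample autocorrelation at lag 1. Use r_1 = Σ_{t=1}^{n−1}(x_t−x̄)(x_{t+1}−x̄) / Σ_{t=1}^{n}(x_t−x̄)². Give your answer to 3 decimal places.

-0.130

Mean x̄ = (56 + 49 + 65 + 59 + 69 + 45 + 44 + 62)/8 = 56.1250
Σ(x_t−x̄)(x_{t+1}−x̄) = (0.8906) + (-63.2344) + (25.5156) + (37.0156) + (-143.2344) + (134.8906) + (-71.2344) = -79.3906
Denominator Σ(x_t−x̄)² = 608.8750
r_1 = -79.3906 / 608.8750 = -0.130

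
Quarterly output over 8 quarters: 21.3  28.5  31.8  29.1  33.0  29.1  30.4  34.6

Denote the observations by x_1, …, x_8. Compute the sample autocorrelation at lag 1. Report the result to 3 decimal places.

0.047

Mean x̄ = (21.3 + 28.5 + 31.8 + 29.1 + 33.0 + 29.1 + 30.4 + 34.6)/8 = 29.7250
Numerator Σ_{t=1}^{7}(x_t−x̄)(x_{t+1}−x̄) = 5.2569
Denominator Σ(x_t−x̄)² = 112.5150
r_1 = 5.2569 / 112.5150 = 0.047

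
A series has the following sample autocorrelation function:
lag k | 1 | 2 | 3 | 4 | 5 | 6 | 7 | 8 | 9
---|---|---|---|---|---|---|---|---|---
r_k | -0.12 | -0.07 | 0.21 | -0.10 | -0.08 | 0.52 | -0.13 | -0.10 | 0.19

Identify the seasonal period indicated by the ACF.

The largest autocorrelation is r_6 = 0.52; the remaining lags stay at or below 0.21.
The dominant spike at lag 6 indicates a seasonal period of 6.

6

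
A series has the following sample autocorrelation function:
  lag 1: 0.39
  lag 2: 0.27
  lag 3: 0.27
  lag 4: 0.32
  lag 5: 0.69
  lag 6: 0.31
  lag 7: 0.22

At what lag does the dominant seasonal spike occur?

5

The largest autocorrelation is r_5 = 0.69; the remaining lags stay at or below 0.39. The elevated value at lag 1 (0.39), dropping to 0.27 at lag 2, reflects decaying short-term dependence rather than seasonality.
The dominant spike at lag 5 indicates a seasonal period of 5.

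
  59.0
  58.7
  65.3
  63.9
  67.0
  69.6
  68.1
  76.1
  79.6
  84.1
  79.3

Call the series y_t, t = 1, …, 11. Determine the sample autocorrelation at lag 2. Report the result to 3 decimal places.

0.405

Mean ȳ = (59.0 + 58.7 + 65.3 + 63.9 + 67.0 + 69.6 + 68.1 + 76.1 + 79.6 + 84.1 + 79.3)/11 = 70.0636
Numerator Σ_{t=1}^{9}(y_t−ȳ)(y_{t+2}−ȳ) = 297.4974
Denominator Σ(y_t−ȳ)² = 735.3855
r_2 = 297.4974 / 735.3855 = 0.405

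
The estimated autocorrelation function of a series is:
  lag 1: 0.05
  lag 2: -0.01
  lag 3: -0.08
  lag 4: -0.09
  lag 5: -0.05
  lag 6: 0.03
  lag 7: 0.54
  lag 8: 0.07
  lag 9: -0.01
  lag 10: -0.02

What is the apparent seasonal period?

7

The largest autocorrelation is r_7 = 0.54; the remaining lags stay at or below 0.07.
The dominant spike at lag 7 indicates a seasonal period of 7.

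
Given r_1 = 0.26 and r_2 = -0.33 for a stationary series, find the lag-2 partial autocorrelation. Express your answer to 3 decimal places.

-0.426

φ_{22} = (r_2 − r_1²) / (1 − r_1²)
r_1² = (0.26)² = 0.0676
Numerator = -0.33 − 0.0676 = -0.3976; denominator = 1 − 0.0676 = 0.9324
φ_{22} = -0.3976 / 0.9324 = -0.426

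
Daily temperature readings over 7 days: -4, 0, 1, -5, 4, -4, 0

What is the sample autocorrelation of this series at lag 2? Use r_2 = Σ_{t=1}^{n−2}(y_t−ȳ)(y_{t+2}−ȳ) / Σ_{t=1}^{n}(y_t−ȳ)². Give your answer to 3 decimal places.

Mean ȳ = (-4 + 0 + 1 − 5 + 4 − 4 + 0)/7 = -1.1429
Deviations from mean: -2.8571, 1.1429, 2.1429, -3.8571, 5.1429, -2.8571, 1.1429
Σ(y_t−ȳ)(y_{t+2}−ȳ) = (-6.1224) + (-4.4082) + (11.0204) + (11.0204) + (5.8776) = 17.3878
Denominator Σ(y_t−ȳ)² = 64.8571
r_2 = 17.3878 / 64.8571 = 0.268

0.268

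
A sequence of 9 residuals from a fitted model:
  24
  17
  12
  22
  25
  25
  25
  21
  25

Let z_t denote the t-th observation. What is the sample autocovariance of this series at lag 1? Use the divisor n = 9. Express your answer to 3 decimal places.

Mean z̄ = (24 + 17 + 12 + 22 + 25 + 25 + 25 + 21 + 25)/9 = 21.7778
Σ_{t=1}^{8}(z_t−z̄)(z_{t+1}−z̄) = 50.3951
γ_1 = 50.3951 / 9 = 5.599

5.599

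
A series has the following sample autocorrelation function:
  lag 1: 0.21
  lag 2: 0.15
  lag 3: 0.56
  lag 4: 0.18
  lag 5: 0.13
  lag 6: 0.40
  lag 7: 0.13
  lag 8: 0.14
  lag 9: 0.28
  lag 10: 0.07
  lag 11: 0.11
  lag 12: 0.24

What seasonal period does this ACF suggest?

3

The largest autocorrelation is r_3 = 0.56, with weaker echoes at lags 6 (0.40), 9 (0.28) and 12 (0.24); the remaining lags stay at or below 0.21. The elevated value at lag 1 (0.21), dropping to 0.15 at lag 2, reflects decaying short-term dependence rather than seasonality.
The dominant spike at lag 3 indicates a seasonal period of 3.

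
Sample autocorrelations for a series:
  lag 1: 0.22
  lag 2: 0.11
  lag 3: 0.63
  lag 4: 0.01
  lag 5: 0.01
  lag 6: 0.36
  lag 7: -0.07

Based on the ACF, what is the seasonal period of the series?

The largest autocorrelation is r_3 = 0.63, with a weaker echo at lag 6 (0.36); the remaining lags stay at or below 0.22. The elevated value at lag 1 (0.22), dropping to 0.11 at lag 2, reflects decaying short-term dependence rather than seasonality.
The dominant spike at lag 3 indicates a seasonal period of 3.

3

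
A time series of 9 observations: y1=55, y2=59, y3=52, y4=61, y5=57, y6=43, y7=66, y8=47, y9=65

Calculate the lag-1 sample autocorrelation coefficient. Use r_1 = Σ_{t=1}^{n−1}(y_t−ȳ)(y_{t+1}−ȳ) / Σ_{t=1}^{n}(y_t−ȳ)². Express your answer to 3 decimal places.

-0.711

Mean ȳ = (55 + 59 + 52 + 61 + 57 + 43 + 66 + 47 + 65)/9 = 56.1111
Numerator Σ_{t=1}^{8}(y_t−ȳ)(y_{t+1}−ȳ) = -343.2346
Denominator Σ(y_t−ȳ)² = 482.8889
r_1 = -343.2346 / 482.8889 = -0.711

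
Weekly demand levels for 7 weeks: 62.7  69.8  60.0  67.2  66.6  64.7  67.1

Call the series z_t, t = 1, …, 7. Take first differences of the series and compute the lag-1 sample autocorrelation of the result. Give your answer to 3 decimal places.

First differences Δz: 7.1, -9.8, 7.2, -0.6, -1.9, 2.4
Mean of differences = 0.7333
Numerator Σ(Δz_t−Δz̄)(Δz_{t+1}−Δz̄) = -144.6778
Denominator Σ(Δz_t−Δz̄)² = 204.7933
r_1(Δz) = -144.6778 / 204.7933 = -0.706

-0.706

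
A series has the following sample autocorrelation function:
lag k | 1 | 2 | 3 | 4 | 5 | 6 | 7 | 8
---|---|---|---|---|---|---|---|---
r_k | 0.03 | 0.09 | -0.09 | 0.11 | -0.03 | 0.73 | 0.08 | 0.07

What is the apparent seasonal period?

6

The largest autocorrelation is r_6 = 0.73; the remaining lags stay at or below 0.11.
The dominant spike at lag 6 indicates a seasonal period of 6.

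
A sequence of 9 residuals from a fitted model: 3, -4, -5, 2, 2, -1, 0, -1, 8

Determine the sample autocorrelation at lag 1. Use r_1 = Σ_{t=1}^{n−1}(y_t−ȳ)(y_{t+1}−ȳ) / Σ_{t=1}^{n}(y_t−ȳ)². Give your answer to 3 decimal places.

-0.042

Mean ȳ = (3 − 4 − 5 + 2 + 2 − 1 + 0 − 1 + 8)/9 = 0.4444
Numerator Σ_{t=1}^{8}(y_t−ȳ)(y_{t+1}−ȳ) = -5.0864
Denominator Σ(y_t−ȳ)² = 122.2222
r_1 = -5.0864 / 122.2222 = -0.042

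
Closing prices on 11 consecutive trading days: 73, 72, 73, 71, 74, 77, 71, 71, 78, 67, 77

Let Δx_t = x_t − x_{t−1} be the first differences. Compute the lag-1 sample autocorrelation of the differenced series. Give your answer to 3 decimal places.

-0.619

First differences Δx: -1, 1, -2, 3, 3, -6, 0, 7, -11, 10
Mean of differences = 0.4000
Numerator Σ(Δx_t−Δx̄)(Δx_{t+1}−Δx̄) = -203.1600
Denominator Σ(Δx_t−Δx̄)² = 328.4000
r_1(Δx) = -203.1600 / 328.4000 = -0.619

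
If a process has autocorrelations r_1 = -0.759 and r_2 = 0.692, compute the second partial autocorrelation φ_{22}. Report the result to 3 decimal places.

φ_{22} = (r_2 − r_1²) / (1 − r_1²)
r_1² = (-0.759)² = 0.576081
Numerator = 0.692 − 0.5761 = 0.1159; denominator = 1 − 0.5761 = 0.4239
φ_{22} = 0.1159 / 0.4239 = 0.273

0.273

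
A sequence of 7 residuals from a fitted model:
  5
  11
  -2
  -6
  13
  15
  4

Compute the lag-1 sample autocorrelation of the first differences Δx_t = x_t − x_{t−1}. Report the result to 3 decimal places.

First differences Δx: 6, -13, -4, 19, 2, -11
Mean of differences = -0.1667
Numerator Σ(Δx_t−Δx̄)(Δx_{t+1}−Δx̄) = -85.3611
Denominator Σ(Δx_t−Δx̄)² = 706.8333
r_1(Δx) = -85.3611 / 706.8333 = -0.121

-0.121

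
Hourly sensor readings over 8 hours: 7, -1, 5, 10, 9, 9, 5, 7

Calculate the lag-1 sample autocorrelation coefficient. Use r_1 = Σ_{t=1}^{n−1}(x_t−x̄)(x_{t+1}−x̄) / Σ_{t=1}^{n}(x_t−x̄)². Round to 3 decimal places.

Mean x̄ = (7 − 1 + 5 + 10 + 9 + 9 + 5 + 7)/8 = 6.3750
Σ(x_t−x̄)(x_{t+1}−x̄) = (-4.6094) + (10.1406) + (-4.9844) + (9.5156) + (6.8906) + (-3.6094) + (-0.8594) = 12.4844
Denominator Σ(x_t−x̄)² = 85.8750
r_1 = 12.4844 / 85.8750 = 0.145

0.145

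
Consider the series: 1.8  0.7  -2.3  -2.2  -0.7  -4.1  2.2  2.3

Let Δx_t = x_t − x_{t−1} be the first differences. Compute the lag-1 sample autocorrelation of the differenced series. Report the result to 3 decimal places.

-0.359

First differences Δx: -1.1, -3.0, 0.1, 1.5, -3.4, 6.3, 0.1
Mean of differences = 0.0714
Numerator Σ(Δx_t−Δx̄)(Δx_{t+1}−Δx̄) = -22.8522
Denominator Σ(Δx_t−Δx̄)² = 63.6943
r_1(Δx) = -22.8522 / 63.6943 = -0.359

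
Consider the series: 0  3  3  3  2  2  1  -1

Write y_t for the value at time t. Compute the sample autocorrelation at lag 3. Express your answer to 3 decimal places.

-0.192

Mean ȳ = (0 + 3 + 3 + 3 + 2 + 2 + 1 − 1)/8 = 1.6250
Σ(y_t−ȳ)(y_{t+3}−ȳ) = (-2.2344) + (0.5156) + (0.5156) + (-0.8594) + (-0.9844) = -3.0469
Denominator Σ(y_t−ȳ)² = 15.8750
r_3 = -3.0469 / 15.8750 = -0.192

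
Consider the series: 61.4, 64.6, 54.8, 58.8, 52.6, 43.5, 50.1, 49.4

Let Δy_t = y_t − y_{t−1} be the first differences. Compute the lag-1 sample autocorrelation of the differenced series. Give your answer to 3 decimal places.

First differences Δy: 3.2, -9.8, 4.0, -6.2, -9.1, 6.6, -0.7
Mean of differences = -1.7143
Numerator Σ(Δy_t−Δȳ)(Δy_{t+1}−Δȳ) = -131.4159
Denominator Σ(Δy_t−Δȳ)² = 267.0086
r_1(Δy) = -131.4159 / 267.0086 = -0.492

-0.492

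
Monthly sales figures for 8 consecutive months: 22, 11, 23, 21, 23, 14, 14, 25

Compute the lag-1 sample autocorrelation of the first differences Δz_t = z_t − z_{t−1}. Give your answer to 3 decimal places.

First differences Δz: -11, 12, -2, 2, -9, 0, 11
Mean of differences = 0.4286
Numerator Σ(Δz_t−Δz̄)(Δz_{t+1}−Δz̄) = -179.4694
Denominator Σ(Δz_t−Δz̄)² = 473.7143
r_1(Δz) = -179.4694 / 473.7143 = -0.379

-0.379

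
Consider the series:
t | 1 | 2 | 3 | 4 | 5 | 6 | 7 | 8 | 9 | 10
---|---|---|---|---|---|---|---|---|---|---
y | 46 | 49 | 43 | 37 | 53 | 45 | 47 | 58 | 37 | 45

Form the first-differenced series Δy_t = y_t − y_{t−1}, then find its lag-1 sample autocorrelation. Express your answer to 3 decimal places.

First differences Δy: 3, -6, -6, 16, -8, 2, 11, -21, 8
Mean of differences = -0.1111
Numerator Σ(Δy_t−Δȳ)(Δy_{t+1}−Δȳ) = -600.3457
Denominator Σ(Δy_t−Δȳ)² = 1030.8889
r_1(Δy) = -600.3457 / 1030.8889 = -0.582

-0.582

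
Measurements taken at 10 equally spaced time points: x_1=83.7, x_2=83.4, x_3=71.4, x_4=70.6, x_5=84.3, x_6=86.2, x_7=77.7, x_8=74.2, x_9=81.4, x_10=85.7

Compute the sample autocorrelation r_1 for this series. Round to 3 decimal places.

0.151

Mean x̄ = (83.7 + 83.4 + 71.4 + 70.6 + 84.3 + 86.2 + 77.7 + 74.2 + 81.4 + 85.7)/10 = 79.8600
Numerator Σ_{t=1}^{9}(x_t−x̄)(x_{t+1}−x̄) = 47.8284
Denominator Σ(x_t−x̄)² = 317.6840
r_1 = 47.8284 / 317.6840 = 0.151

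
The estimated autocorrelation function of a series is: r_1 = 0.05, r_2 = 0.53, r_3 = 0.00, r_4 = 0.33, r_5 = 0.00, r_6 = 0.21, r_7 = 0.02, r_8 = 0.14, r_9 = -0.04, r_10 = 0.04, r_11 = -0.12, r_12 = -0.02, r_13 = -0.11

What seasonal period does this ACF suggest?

2

The largest autocorrelation is r_2 = 0.53, with weaker echoes at lags 4 (0.33) and 6 (0.21); the remaining lags stay at or below 0.14.
The dominant spike at lag 2 indicates a seasonal period of 2.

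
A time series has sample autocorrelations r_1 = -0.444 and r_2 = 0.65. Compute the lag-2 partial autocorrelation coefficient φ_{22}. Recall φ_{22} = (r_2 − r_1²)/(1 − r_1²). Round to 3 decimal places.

φ_{22} = (r_2 − r_1²) / (1 − r_1²)
r_1² = (-0.444)² = 0.197136
Numerator = 0.65 − 0.1971 = 0.4529; denominator = 1 − 0.1971 = 0.8029
φ_{22} = 0.4529 / 0.8029 = 0.564

0.564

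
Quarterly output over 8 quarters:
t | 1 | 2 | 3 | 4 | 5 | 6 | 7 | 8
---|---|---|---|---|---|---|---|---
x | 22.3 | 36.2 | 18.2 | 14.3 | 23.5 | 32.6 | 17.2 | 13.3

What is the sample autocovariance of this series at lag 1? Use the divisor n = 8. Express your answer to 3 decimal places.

Mean x̄ = (22.3 + 36.2 + 18.2 + 14.3 + 23.5 + 32.6 + 17.2 + 13.3)/8 = 22.2000
Deviations: 0.1000, 14.0000, -4.0000, -7.9000, 1.3000, 10.4000, -5.0000, -8.9000
Σ_{t=1}^{7}(x_t−x̄)(x_{t+1}−x̄) = -27.2500
γ_1 = -27.2500 / 8 = -3.406

-3.406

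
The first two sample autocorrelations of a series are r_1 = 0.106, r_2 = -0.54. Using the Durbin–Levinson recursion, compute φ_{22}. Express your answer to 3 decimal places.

-0.558

φ_{22} = (r_2 − r_1²) / (1 − r_1²)
r_1² = (0.106)² = 0.011236
Numerator = -0.54 − 0.0112 = -0.5512; denominator = 1 − 0.0112 = 0.9888
φ_{22} = -0.5512 / 0.9888 = -0.558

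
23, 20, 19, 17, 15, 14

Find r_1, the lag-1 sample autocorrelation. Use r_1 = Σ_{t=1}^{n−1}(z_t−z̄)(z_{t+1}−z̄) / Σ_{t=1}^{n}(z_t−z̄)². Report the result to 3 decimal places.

Mean z̄ = (23 + 20 + 19 + 17 + 15 + 14)/6 = 18.0000
Deviations from mean: 5.0000, 2.0000, 1.0000, -1.0000, -3.0000, -4.0000
Numerator Σ_{t=1}^{5}(z_t−z̄)(z_{t+1}−z̄) = 26.0000
Denominator Σ(z_t−z̄)² = 56.0000
r_1 = 26.0000 / 56.0000 = 0.464

0.464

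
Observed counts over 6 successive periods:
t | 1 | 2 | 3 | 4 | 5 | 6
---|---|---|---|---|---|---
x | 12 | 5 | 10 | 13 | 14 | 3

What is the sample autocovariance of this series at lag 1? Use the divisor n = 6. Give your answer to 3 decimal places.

-4.208

Mean x̄ = (12 + 5 + 10 + 13 + 14 + 3)/6 = 9.5000
Σ_{t=1}^{5}(x_t−x̄)(x_{t+1}−x̄) = -25.2500
γ_1 = -25.2500 / 6 = -4.208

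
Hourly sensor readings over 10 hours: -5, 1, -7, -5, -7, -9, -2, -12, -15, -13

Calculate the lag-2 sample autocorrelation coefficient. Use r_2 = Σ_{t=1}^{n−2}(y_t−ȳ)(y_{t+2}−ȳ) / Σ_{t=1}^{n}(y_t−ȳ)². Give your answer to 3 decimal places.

0.052

Mean ȳ = (-5 + 1 − 7 − 5 − 7 − 9 − 2 − 12 − 15 − 13)/10 = -7.4000
Numerator Σ_{t=1}^{8}(y_t−ȳ)(y_{t+2}−ȳ) = 11.6800
Denominator Σ(y_t−ȳ)² = 224.4000
r_2 = 11.6800 / 224.4000 = 0.052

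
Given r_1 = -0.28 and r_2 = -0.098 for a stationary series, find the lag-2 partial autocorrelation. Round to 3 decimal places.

-0.191

φ_{22} = (r_2 − r_1²) / (1 − r_1²)
r_1² = (-0.28)² = 0.0784
Numerator = -0.098 − 0.0784 = -0.1764; denominator = 1 − 0.0784 = 0.9216
φ_{22} = -0.1764 / 0.9216 = -0.191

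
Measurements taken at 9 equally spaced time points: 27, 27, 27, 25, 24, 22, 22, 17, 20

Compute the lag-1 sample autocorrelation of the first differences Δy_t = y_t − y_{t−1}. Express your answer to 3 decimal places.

-0.556

First differences Δy: 0, 0, -2, -1, -2, 0, -5, 3
Mean of differences = -0.8750
Numerator Σ(Δy_t−Δȳ)(Δy_{t+1}−Δȳ) = -20.5156
Denominator Σ(Δy_t−Δȳ)² = 36.8750
r_1(Δy) = -20.5156 / 36.8750 = -0.556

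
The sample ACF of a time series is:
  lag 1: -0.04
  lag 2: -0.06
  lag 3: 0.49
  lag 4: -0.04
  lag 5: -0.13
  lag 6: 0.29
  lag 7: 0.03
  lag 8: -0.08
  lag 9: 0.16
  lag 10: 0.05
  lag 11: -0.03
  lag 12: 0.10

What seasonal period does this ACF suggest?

3

The largest autocorrelation is r_3 = 0.49, with weaker echoes at lags 6 (0.29) and 9 (0.16); the remaining lags stay at or below 0.10.
The dominant spike at lag 3 indicates a seasonal period of 3.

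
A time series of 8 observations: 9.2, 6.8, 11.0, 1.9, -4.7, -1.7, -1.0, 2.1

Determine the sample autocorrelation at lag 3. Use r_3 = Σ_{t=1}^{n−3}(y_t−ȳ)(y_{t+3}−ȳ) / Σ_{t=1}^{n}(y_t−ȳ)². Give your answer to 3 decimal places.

Mean ȳ = (9.2 + 6.8 + 11.0 + 1.9 − 4.7 − 1.7 − 1.0 + 2.1)/8 = 2.9500
Deviations from mean: 6.2500, 3.8500, 8.0500, -1.0500, -7.6500, -4.6500, -3.9500, -0.8500
Numerator Σ_{t=1}^{5}(y_t−ȳ)(y_{t+3}−ȳ) = -62.7975
Denominator Σ(y_t−ȳ)² = 216.2600
r_3 = -62.7975 / 216.2600 = -0.290

-0.290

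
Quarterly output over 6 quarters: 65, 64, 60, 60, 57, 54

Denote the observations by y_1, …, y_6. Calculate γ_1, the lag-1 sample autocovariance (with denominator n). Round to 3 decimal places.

6.333

Mean ȳ = (65 + 64 + 60 + 60 + 57 + 54)/6 = 60.0000
Deviations: 5.0000, 4.0000, 0.0000, 0.0000, -3.0000, -6.0000
Σ_{t=1}^{5}(y_t−ȳ)(y_{t+1}−ȳ) = 38.0000
γ_1 = 38.0000 / 6 = 6.333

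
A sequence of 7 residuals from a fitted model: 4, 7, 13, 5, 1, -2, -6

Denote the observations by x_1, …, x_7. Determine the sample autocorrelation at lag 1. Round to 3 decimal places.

0.492

Mean x̄ = (4 + 7 + 13 + 5 + 1 − 2 − 6)/7 = 3.1429
Σ(x_t−x̄)(x_{t+1}−x̄) = (3.3061) + (38.0204) + (18.3061) + (-3.9796) + (11.0204) + (47.0204) = 113.6939
Denominator Σ(x_t−x̄)² = 230.8571
r_1 = 113.6939 / 230.8571 = 0.492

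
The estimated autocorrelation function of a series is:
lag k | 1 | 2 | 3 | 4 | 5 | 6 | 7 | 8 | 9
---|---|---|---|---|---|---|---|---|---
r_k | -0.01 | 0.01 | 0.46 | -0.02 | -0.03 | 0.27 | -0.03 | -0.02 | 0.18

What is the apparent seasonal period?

The largest autocorrelation is r_3 = 0.46, with weaker echoes at lags 6 (0.27) and 9 (0.18); the remaining lags stay at or below 0.01.
The dominant spike at lag 3 indicates a seasonal period of 3.

3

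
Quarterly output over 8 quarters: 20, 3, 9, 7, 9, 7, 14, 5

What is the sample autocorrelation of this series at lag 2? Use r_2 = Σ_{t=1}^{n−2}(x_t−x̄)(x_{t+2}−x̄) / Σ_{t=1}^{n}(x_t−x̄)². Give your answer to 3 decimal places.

Mean x̄ = (20 + 3 + 9 + 7 + 9 + 7 + 14 + 5)/8 = 9.2500
Deviations from mean: 10.7500, -6.2500, -0.2500, -2.2500, -0.2500, -2.2500, 4.7500, -4.2500
Σ(x_t−x̄)(x_{t+2}−x̄) = (-2.6875) + (14.0625) + (0.0625) + (5.0625) + (-1.1875) + (9.5625) = 24.8750
Denominator Σ(x_t−x̄)² = 205.5000
r_2 = 24.8750 / 205.5000 = 0.121

0.121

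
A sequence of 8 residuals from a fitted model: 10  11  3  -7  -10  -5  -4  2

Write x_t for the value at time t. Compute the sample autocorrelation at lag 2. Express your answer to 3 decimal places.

Mean x̄ = (10 + 11 + 3 − 7 − 10 − 5 − 4 + 2)/8 = 0.0000
Deviations from mean: 10.0000, 11.0000, 3.0000, -7.0000, -10.0000, -5.0000, -4.0000, 2.0000
Numerator Σ_{t=1}^{6}(x_t−x̄)(x_{t+2}−x̄) = -12.0000
Denominator Σ(x_t−x̄)² = 424.0000
r_2 = -12.0000 / 424.0000 = -0.028

-0.028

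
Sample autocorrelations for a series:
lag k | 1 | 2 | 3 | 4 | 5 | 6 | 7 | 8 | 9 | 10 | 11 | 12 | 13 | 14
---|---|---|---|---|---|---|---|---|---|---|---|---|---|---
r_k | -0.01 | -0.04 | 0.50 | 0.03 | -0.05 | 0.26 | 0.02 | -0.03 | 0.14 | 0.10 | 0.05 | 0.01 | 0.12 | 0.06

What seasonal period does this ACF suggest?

3

The largest autocorrelation is r_3 = 0.50, with a weaker echo at lag 6 (0.26); the remaining lags stay at or below 0.14.
The dominant spike at lag 3 indicates a seasonal period of 3.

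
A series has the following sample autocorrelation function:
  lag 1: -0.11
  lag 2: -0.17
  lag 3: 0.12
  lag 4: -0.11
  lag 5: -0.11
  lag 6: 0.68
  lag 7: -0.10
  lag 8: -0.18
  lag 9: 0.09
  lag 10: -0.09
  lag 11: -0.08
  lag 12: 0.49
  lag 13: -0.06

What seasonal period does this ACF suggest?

The largest autocorrelation is r_6 = 0.68, with a weaker echo at lag 12 (0.49); the remaining lags stay at or below 0.12.
The dominant spike at lag 6 indicates a seasonal period of 6.

6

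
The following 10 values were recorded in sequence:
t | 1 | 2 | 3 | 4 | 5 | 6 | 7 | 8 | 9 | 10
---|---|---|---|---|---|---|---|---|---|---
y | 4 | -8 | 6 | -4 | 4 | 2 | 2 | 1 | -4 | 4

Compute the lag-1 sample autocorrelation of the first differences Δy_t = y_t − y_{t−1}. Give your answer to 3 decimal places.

First differences Δy: -12, 14, -10, 8, -2, 0, -1, -5, 8
Mean of differences = 0.0000
Numerator Σ(Δy_t−Δȳ)(Δy_{t+1}−Δȳ) = -439.0000
Denominator Σ(Δy_t−Δȳ)² = 598.0000
r_1(Δy) = -439.0000 / 598.0000 = -0.734

-0.734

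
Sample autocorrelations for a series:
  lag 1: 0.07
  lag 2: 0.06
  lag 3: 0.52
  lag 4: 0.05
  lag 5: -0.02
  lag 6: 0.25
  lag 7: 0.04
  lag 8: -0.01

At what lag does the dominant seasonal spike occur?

The largest autocorrelation is r_3 = 0.52, with a weaker echo at lag 6 (0.25); the remaining lags stay at or below 0.07.
The dominant spike at lag 3 indicates a seasonal period of 3.

3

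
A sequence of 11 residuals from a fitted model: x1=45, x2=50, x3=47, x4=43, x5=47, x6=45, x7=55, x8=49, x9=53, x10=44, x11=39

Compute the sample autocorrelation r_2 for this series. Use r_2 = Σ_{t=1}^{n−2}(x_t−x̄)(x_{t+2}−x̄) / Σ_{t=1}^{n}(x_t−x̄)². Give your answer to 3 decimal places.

Mean x̄ = (45 + 50 + 47 + 43 + 47 + 45 + 55 + 49 + 53 + 44 + 39)/11 = 47.0000
Numerator Σ_{t=1}^{9}(x_t−x̄)(x_{t+2}−x̄) = -14.0000
Denominator Σ(x_t−x̄)² = 210.0000
r_2 = -14.0000 / 210.0000 = -0.067

-0.067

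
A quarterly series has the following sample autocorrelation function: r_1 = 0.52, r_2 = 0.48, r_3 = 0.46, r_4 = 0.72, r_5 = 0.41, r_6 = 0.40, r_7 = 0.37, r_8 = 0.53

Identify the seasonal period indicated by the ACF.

The largest autocorrelation is r_4 = 0.72, with a weaker echo at lag 8 (0.53); the remaining lags stay at or below 0.52. The elevated value at lag 1 (0.52), dropping to 0.48 at lag 2, reflects decaying short-term dependence rather than seasonality.
The dominant spike at lag 4 indicates a seasonal period of 4.

4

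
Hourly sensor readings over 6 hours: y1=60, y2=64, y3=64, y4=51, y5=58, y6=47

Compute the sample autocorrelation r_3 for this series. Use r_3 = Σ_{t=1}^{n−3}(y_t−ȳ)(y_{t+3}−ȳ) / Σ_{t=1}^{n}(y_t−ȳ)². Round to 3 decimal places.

-0.334

Mean ȳ = (60 + 64 + 64 + 51 + 58 + 47)/6 = 57.3333
Deviations from mean: 2.6667, 6.6667, 6.6667, -6.3333, 0.6667, -10.3333
Numerator Σ_{t=1}^{3}(y_t−ȳ)(y_{t+3}−ȳ) = -81.3333
Denominator Σ(y_t−ȳ)² = 243.3333
r_3 = -81.3333 / 243.3333 = -0.334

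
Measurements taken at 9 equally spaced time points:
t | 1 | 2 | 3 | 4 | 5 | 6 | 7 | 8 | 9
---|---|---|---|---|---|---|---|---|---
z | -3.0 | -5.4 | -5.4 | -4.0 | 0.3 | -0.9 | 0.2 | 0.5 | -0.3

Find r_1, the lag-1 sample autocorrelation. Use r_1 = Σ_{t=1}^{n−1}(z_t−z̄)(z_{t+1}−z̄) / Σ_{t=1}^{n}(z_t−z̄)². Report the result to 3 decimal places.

0.656

Mean z̄ = (-3.0 − 5.4 − 5.4 − 4.0 + 0.3 − 0.9 + 0.2 + 0.5 − 0.3)/9 = -2.0000
Numerator Σ_{t=1}^{8}(z_t−z̄)(z_{t+1}−z̄) = 31.8600
Denominator Σ(z_t−z̄)² = 48.6000
r_1 = 31.8600 / 48.6000 = 0.656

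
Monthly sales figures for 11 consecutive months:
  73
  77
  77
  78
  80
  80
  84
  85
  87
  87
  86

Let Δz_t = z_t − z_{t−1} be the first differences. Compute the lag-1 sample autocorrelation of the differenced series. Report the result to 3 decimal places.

-0.256

First differences Δz: 4, 0, 1, 2, 0, 4, 1, 2, 0, -1
Mean of differences = 1.3000
Numerator Σ(Δz_t−Δz̄)(Δz_{t+1}−Δz̄) = -6.6900
Denominator Σ(Δz_t−Δz̄)² = 26.1000
r_1(Δz) = -6.6900 / 26.1000 = -0.256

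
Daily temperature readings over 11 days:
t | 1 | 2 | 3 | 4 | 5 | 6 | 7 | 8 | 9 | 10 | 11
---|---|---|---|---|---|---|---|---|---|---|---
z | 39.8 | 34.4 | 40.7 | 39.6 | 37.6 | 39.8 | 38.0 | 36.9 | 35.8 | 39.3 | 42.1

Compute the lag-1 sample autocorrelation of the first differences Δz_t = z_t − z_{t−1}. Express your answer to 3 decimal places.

First differences Δz: -5.4, 6.3, -1.1, -2.0, 2.2, -1.8, -1.1, -1.1, 3.5, 2.8
Mean of differences = 0.2300
Numerator Σ(Δz_t−Δz̄)(Δz_{t+1}−Δz̄) = -39.1499
Denominator Σ(Δz_t−Δz̄)² = 104.1210
r_1(Δz) = -39.1499 / 104.1210 = -0.376

-0.376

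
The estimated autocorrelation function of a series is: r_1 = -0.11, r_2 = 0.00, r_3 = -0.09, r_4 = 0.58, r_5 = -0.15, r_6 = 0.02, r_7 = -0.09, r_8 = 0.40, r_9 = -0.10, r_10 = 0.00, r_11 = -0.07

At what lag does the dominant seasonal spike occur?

The largest autocorrelation is r_4 = 0.58, with a weaker echo at lag 8 (0.40); the remaining lags stay at or below 0.02.
The dominant spike at lag 4 indicates a seasonal period of 4.

4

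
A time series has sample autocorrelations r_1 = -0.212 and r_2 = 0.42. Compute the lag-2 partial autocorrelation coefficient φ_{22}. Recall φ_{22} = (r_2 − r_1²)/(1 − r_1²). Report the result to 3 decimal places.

0.393

φ_{22} = (r_2 − r_1²) / (1 − r_1²)
r_1² = (-0.212)² = 0.044944
Numerator = 0.42 − 0.0449 = 0.3751; denominator = 1 − 0.0449 = 0.9551
φ_{22} = 0.3751 / 0.9551 = 0.393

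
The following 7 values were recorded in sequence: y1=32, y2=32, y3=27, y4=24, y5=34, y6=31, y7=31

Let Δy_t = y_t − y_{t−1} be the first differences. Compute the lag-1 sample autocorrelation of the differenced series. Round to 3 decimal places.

-0.316

First differences Δy: 0, -5, -3, 10, -3, 0
Mean of differences = -0.1667
Numerator Σ(Δy_t−Δȳ)(Δy_{t+1}−Δȳ) = -45.1944
Denominator Σ(Δy_t−Δȳ)² = 142.8333
r_1(Δy) = -45.1944 / 142.8333 = -0.316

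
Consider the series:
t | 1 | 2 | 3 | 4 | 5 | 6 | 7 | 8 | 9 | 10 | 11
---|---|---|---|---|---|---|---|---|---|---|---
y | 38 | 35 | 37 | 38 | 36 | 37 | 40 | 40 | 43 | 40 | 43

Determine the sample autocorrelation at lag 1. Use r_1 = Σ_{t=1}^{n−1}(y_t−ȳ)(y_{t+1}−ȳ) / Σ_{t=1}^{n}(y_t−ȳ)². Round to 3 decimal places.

Mean ȳ = (38 + 35 + 37 + 38 + 36 + 37 + 40 + 40 + 43 + 40 + 43)/11 = 38.8182
Numerator Σ_{t=1}^{10}(y_t−ȳ)(y_{t+1}−ȳ) = 33.0579
Denominator Σ(y_t−ȳ)² = 69.6364
r_1 = 33.0579 / 69.6364 = 0.475

0.475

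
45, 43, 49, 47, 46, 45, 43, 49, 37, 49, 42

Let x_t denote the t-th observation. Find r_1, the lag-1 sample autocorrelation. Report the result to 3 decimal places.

-0.612

Mean x̄ = (45 + 43 + 49 + 47 + 46 + 45 + 43 + 49 + 37 + 49 + 42)/11 = 45.0000
Numerator Σ_{t=1}^{10}(x_t−x̄)(x_{t+1}−x̄) = -82.0000
Denominator Σ(x_t−x̄)² = 134.0000
r_1 = -82.0000 / 134.0000 = -0.612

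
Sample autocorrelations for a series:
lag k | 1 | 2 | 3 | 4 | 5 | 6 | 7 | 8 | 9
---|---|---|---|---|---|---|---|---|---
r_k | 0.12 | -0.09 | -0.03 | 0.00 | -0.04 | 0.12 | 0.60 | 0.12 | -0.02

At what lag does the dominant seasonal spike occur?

7

The largest autocorrelation is r_7 = 0.60; the remaining lags stay at or below 0.12.
The dominant spike at lag 7 indicates a seasonal period of 7.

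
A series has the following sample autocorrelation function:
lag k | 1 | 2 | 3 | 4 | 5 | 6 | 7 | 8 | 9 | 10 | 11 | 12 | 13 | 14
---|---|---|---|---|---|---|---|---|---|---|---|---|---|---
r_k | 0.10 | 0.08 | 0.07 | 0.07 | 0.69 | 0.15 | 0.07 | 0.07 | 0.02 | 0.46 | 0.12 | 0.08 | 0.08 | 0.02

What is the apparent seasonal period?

The largest autocorrelation is r_5 = 0.69, with a weaker echo at lag 10 (0.46); the remaining lags stay at or below 0.15.
The dominant spike at lag 5 indicates a seasonal period of 5.

5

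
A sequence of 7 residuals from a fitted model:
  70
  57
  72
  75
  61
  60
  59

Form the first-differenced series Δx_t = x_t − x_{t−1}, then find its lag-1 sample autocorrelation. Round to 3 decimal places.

First differences Δx: -13, 15, 3, -14, -1, -1
Mean of differences = -1.8333
Numerator Σ(Δx_t−Δx̄)(Δx_{t+1}−Δx̄) = -174.8611
Denominator Σ(Δx_t−Δx̄)² = 580.8333
r_1(Δx) = -174.8611 / 580.8333 = -0.301

-0.301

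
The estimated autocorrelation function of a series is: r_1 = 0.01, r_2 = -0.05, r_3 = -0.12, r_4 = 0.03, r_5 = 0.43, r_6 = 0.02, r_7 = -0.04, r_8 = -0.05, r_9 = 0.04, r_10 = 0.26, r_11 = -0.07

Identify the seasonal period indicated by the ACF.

5

The largest autocorrelation is r_5 = 0.43, with a weaker echo at lag 10 (0.26); the remaining lags stay at or below 0.04.
The dominant spike at lag 5 indicates a seasonal period of 5.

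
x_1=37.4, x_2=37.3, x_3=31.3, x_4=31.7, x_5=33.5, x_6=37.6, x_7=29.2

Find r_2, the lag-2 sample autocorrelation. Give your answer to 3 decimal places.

Mean x̄ = (37.4 + 37.3 + 31.3 + 31.7 + 33.5 + 37.6 + 29.2)/7 = 34.0000
Deviations from mean: 3.4000, 3.3000, -2.7000, -2.3000, -0.5000, 3.6000, -4.8000
Σ(x_t−x̄)(x_{t+2}−x̄) = (-9.1800) + (-7.5900) + (1.3500) + (-8.2800) + (2.4000) = -21.3000
Denominator Σ(x_t−x̄)² = 71.2800
r_2 = -21.3000 / 71.2800 = -0.299

-0.299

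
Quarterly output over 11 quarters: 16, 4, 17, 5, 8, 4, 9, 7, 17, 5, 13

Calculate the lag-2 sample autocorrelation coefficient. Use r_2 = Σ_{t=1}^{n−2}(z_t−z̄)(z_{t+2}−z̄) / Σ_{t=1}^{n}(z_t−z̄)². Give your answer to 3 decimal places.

Mean z̄ = (16 + 4 + 17 + 5 + 8 + 4 + 9 + 7 + 17 + 5 + 13)/11 = 9.5455
Numerator Σ_{t=1}^{9}(z_t−z̄)(z_{t+2}−z̄) = 135.2231
Denominator Σ(z_t−z̄)² = 276.7273
r_2 = 135.2231 / 276.7273 = 0.489

0.489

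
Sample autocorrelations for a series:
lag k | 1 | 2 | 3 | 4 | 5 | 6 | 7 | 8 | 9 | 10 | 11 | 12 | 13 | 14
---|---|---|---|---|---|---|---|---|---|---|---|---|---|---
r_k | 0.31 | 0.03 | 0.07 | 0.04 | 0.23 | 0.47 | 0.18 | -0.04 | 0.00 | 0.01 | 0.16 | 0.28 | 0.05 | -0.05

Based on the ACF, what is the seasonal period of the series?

6

The largest autocorrelation is r_6 = 0.47; the remaining lags stay at or below 0.31. The elevated value at lag 1 (0.31), dropping to 0.03 at lag 2, reflects decaying short-term dependence rather than seasonality.
The dominant spike at lag 6 indicates a seasonal period of 6.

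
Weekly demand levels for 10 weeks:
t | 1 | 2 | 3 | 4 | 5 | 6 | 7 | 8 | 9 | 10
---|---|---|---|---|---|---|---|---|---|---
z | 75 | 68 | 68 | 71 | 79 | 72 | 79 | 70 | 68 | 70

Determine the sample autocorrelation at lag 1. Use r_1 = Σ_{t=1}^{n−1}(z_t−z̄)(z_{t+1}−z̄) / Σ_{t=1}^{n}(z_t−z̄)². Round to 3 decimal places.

0.018

Mean z̄ = (75 + 68 + 68 + 71 + 79 + 72 + 79 + 70 + 68 + 70)/10 = 72.0000
Numerator Σ_{t=1}^{9}(z_t−z̄)(z_{t+1}−z̄) = 3.0000
Denominator Σ(z_t−z̄)² = 164.0000
r_1 = 3.0000 / 164.0000 = 0.018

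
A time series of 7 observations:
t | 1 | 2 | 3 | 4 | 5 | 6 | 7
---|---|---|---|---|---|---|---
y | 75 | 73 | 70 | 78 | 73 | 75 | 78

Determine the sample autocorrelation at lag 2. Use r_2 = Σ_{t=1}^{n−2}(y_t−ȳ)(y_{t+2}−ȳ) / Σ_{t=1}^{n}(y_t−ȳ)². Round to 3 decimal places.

-0.082

Mean ȳ = (75 + 73 + 70 + 78 + 73 + 75 + 78)/7 = 74.5714
Deviations from mean: 0.4286, -1.5714, -4.5714, 3.4286, -1.5714, 0.4286, 3.4286
Numerator Σ_{t=1}^{5}(y_t−ȳ)(y_{t+2}−ȳ) = -4.0816
Denominator Σ(y_t−ȳ)² = 49.7143
r_2 = -4.0816 / 49.7143 = -0.082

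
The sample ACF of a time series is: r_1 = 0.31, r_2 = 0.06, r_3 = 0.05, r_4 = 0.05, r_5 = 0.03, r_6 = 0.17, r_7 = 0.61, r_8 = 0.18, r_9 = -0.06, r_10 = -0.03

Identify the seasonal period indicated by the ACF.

7

The largest autocorrelation is r_7 = 0.61; the remaining lags stay at or below 0.31. The elevated value at lag 1 (0.31), dropping to 0.06 at lag 2, reflects decaying short-term dependence rather than seasonality.
The dominant spike at lag 7 indicates a seasonal period of 7.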